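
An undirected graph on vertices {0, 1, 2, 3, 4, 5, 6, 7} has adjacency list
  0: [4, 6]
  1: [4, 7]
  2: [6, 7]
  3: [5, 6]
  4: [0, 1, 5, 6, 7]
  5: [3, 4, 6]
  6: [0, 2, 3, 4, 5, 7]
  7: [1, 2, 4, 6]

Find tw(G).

A width-2 tree decomposition is:
Bags: B1 = {4, 5, 6}  B2 = {4, 6, 7}  B3 = {1, 4, 7}  B4 = {0, 4, 6}  B5 = {2, 6, 7}  B6 = {3, 5, 6}
Tree: B1–B2, B2–B3, B2–B4, B2–B5, B1–B6
Each bag holds 3 vertices, so the decomposition has width 2, which upper-bounds the treewidth. For the lower bound, the 3 vertices {1, 4, 7} are pairwise adjacent, and any tree decomposition puts a clique entirely inside one bag — forcing width ≥ 2. Therefore the treewidth is 2.

2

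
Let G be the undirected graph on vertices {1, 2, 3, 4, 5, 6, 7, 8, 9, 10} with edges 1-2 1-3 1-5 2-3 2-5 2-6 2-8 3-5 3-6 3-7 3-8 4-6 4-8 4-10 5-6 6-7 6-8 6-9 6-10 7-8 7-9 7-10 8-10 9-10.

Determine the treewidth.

3

A width-3 tree decomposition is:
Bags: B1 = {3, 6, 7, 8}  B2 = {6, 7, 8, 10}  B3 = {2, 3, 6, 8}  B4 = {6, 7, 9, 10}  B5 = {2, 3, 5, 6}  B6 = {4, 6, 8, 10}  B7 = {1, 2, 3, 5}
Tree: B1–B2, B1–B3, B2–B4, B3–B5, B2–B6, B5–B7
Each bag holds 4 vertices, so the decomposition has width 3, which upper-bounds the treewidth. Conversely, {1, 2, 3, 5} is a clique of size 4, and the vertices of any clique must share a bag in every tree decomposition; so some bag has ≥ 4 vertices and tw(G) ≥ 3. The upper and lower bounds meet at 3, so that is the treewidth.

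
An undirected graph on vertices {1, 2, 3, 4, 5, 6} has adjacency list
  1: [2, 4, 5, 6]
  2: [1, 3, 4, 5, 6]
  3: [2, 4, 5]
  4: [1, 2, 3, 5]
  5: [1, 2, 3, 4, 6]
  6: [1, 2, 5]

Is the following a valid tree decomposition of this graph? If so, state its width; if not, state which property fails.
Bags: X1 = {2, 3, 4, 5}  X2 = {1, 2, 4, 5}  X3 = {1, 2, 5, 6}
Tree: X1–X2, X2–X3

Every vertex of G appears in some bag (union = {1, 2, 3, 4, 5, 6}); every edge is covered by a bag; and for each vertex v the set of bags containing v is connected in the bag tree. The decomposition is therefore valid. The largest bag has 4 vertices, so the width is 3.

Yes; width 3.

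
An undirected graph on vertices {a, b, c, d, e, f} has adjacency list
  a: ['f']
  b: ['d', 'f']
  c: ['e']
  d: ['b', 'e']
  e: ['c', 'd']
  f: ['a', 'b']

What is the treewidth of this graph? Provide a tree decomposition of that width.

Each bag holds 2 vertices, so the decomposition has width 1, which upper-bounds the treewidth. G has an edge, so its treewidth is at least 1. Therefore the treewidth is 1.

Treewidth 1.
Bags: B1 = {c, e}  B2 = {d, e}  B3 = {b, d}  B4 = {b, f}  B5 = {a, f}
Tree: B1–B2, B2–B3, B3–B4, B4–B5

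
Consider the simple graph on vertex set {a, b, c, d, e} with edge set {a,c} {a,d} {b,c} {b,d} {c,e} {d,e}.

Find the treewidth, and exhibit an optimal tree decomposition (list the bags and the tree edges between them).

The largest bag has 3 vertices, giving width 2; this decomposition certifies tw(G) ≤ 2. The edges c–a–d–e–c form a cycle, so G is not a tree and its treewidth is at least 2. Combining the bounds, tw(G) = 2.

Treewidth 2.
One optimal decomposition is:
Bags: B1 = {a, c, d}  B2 = {c, d, e}  B3 = {b, c, d}
Tree: B1–B2, B2–B3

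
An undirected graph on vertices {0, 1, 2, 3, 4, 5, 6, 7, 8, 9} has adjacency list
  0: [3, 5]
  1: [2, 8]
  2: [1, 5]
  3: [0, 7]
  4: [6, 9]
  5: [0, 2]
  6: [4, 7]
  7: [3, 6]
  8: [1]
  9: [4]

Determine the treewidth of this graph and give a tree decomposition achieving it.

Every bag has size at most 2, so the width is 2 − 1 = 1 and tw(G) ≤ 1. G has an edge, so its treewidth is at least 1. Hence tw(G) = 1 exactly.

Treewidth 1.
Bags: B1 = {1, 8}  B2 = {1, 2}  B3 = {2, 5}  B4 = {0, 5}  B5 = {0, 3}  B6 = {3, 7}  B7 = {6, 7}  B8 = {4, 6}  B9 = {4, 9}
Tree: B1–B2, B2–B3, B3–B4, B4–B5, B5–B6, B6–B7, B7–B8, B8–B9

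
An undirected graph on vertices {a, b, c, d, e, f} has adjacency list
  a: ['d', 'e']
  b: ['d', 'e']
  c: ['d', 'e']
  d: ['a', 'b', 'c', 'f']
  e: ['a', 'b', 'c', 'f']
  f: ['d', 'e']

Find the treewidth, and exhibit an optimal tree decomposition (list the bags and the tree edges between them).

Treewidth 2.
One such decomposition:
Bags: B1 = {b, d, e}  B2 = {c, d, e}  B3 = {a, d, e}  B4 = {d, e, f}
Tree: B1–B2, B2–B3, B3–B4

Every bag has size at most 3, so the width is 3 − 1 = 2 and tw(G) ≤ 2. Since e–b–d–c–e is a cycle in G, G is not acyclic. Forests are exactly the graphs of treewidth ≤ 1, so tw(G) ≥ 2. Hence tw(G) = 2 exactly.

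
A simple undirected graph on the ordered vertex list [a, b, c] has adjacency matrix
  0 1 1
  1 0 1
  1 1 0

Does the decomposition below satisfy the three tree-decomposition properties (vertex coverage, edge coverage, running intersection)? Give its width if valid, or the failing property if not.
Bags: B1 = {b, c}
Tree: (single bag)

No — vertex a appears in no bag.

A tree decomposition must satisfy three properties: every vertex lies in some bag; for every edge, both endpoints lie together in some bag; and for every vertex, the bags containing it form a connected subtree. Here vertex a appears in no bag, so the decomposition is invalid.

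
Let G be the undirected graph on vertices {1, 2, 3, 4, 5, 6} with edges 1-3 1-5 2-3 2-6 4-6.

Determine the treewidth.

1

A width-1 tree decomposition is:
Bags: B1 = {1, 3}  B2 = {2, 3}  B3 = {2, 6}  B4 = {4, 6}  B5 = {1, 5}
Tree: B1–B2, B2–B3, B3–B4, B1–B5
The largest bag has 2 vertices, giving width 1; this decomposition certifies tw(G) ≤ 1. G has an edge, so its treewidth is at least 1. The upper and lower bounds meet at 1, so that is the treewidth.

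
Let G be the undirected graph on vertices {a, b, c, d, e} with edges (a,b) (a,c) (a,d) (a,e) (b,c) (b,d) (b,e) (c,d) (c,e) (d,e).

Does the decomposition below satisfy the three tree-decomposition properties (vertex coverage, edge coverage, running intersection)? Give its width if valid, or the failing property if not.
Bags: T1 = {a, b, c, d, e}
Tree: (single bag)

Yes; width 4.

Vertex coverage: the bags together contain {a, b, c, d, e}, the full vertex set. Edge coverage: each edge of G has both endpoints in at least one bag. Running intersection: for every vertex, the bags containing it form a connected subtree. All three properties hold, so this is a valid tree decomposition of width max|bag| − 1 = 4, and hence tw(G) ≤ 4.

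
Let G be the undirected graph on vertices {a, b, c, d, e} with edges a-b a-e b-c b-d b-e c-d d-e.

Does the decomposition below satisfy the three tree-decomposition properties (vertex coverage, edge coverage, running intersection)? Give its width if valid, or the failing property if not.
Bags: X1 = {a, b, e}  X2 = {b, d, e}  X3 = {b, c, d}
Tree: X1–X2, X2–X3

Yes; width 2.

Vertex coverage: the bags together contain {a, b, c, d, e}, the full vertex set. Edge coverage: each edge of G has both endpoints in at least one bag. Running intersection: for every vertex, the bags containing it form a connected subtree. All three properties hold, so this is a valid tree decomposition of width max|bag| − 1 = 2, and hence tw(G) ≤ 2.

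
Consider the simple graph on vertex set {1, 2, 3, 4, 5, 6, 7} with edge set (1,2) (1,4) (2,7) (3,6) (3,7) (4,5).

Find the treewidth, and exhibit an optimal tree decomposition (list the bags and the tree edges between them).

Treewidth 1.
One such decomposition:
Bags: B1 = {3, 6}  B2 = {3, 7}  B3 = {2, 7}  B4 = {1, 2}  B5 = {1, 4}  B6 = {4, 5}
Tree: B1–B2, B2–B3, B3–B4, B4–B5, B5–B6

The largest bag has 2 vertices, giving width 1; this decomposition certifies tw(G) ≤ 1. Since G has at least one edge (e.g. 6–3), it is not an edgeless graph, so tw(G) ≥ 1. The upper and lower bounds meet at 1, so that is the treewidth.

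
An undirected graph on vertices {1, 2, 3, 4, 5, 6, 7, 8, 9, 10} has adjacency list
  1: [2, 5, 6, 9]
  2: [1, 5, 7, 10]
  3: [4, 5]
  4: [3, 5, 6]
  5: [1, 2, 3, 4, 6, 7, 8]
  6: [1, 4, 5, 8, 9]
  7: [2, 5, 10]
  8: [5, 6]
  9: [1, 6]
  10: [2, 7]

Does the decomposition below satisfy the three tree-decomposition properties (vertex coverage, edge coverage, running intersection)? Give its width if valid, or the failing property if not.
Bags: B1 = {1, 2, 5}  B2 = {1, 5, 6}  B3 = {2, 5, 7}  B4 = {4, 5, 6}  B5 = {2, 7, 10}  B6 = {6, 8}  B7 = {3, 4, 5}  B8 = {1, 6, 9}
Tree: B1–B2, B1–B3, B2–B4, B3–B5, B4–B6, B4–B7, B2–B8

A tree decomposition must satisfy three properties: every vertex lies in some bag; for every edge, both endpoints lie together in some bag; and for every vertex, the bags containing it form a connected subtree. Here edge (5,8) lies in no bag, so the decomposition is invalid.

No — edge (5,8) lies in no bag.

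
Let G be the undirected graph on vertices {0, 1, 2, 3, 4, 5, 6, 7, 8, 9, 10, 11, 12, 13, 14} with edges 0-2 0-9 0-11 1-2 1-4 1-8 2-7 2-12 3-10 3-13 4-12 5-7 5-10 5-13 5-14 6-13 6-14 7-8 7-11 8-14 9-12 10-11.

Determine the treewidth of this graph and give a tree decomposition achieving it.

Each bag holds 4 vertices, so the decomposition has width 3, which upper-bounds the treewidth. For the lower bound: the 4 vertex sets {3,6,13}, {10}, {5}, {7,8,11,14} are disjoint, each induces a connected subgraph, and every pair is joined by at least one edge of G. Contracting each set to a single vertex therefore yields K_{4} as a minor, and since treewidth is minor-monotone, tw(G) ≥ tw(K_{4}) = 3. Combining the bounds, tw(G) = 3.

Treewidth 3.
Bags: B1 = {3, 6, 10, 13}  B2 = {5, 6, 10, 13}  B3 = {5, 6, 10, 14}  B4 = {5, 10, 11, 14}  B5 = {5, 7, 11, 14}  B6 = {7, 8, 11, 14}  B7 = {0, 7, 8, 11}  B8 = {0, 2, 7, 8}  B9 = {0, 1, 2, 8}  B10 = {0, 1, 2, 9}  B11 = {1, 2, 9, 12}  B12 = {1, 4, 9, 12}
Tree: B1–B2, B2–B3, B3–B4, B4–B5, B5–B6, B6–B7, B7–B8, B8–B9, B9–B10, B10–B11, B11–B12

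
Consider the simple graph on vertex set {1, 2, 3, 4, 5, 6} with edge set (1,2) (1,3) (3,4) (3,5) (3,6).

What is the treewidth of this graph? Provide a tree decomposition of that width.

Treewidth 1.
One optimal decomposition is:
Bags: B1 = {3, 5}  B2 = {3, 6}  B3 = {1, 3}  B4 = {3, 4}  B5 = {1, 2}
Tree: B1–B2, B2–B3, B3–B4, B3–B5

Each bag holds 2 vertices, so the decomposition has width 1, which upper-bounds the treewidth. Any graph with an edge has treewidth ≥ 1, and G has the edge 3–5. Therefore the treewidth is 1.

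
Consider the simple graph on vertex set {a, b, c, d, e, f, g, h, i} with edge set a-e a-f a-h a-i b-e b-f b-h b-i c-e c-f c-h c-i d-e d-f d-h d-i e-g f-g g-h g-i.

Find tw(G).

4

A width-4 tree decomposition is:
Bags: B1 = {d, e, f, h, i}  B2 = {a, e, f, h, i}  B3 = {e, f, g, h, i}  B4 = {b, e, f, h, i}  B5 = {c, e, f, h, i}
Tree: B1–B2, B2–B3, B3–B4, B4–B5
The largest bag has 5 vertices, giving width 4; this decomposition certifies tw(G) ≤ 4. For the lower bound: the 5 vertex sets {d,h}, {a,i}, {e,g}, {f}, {b} are disjoint, each induces a connected subgraph, and every pair is joined by at least one edge of G. Contracting each set to a single vertex therefore yields K_{5} as a minor, and since treewidth is minor-monotone, tw(G) ≥ tw(K_{5}) = 4. Combining the bounds, tw(G) = 4.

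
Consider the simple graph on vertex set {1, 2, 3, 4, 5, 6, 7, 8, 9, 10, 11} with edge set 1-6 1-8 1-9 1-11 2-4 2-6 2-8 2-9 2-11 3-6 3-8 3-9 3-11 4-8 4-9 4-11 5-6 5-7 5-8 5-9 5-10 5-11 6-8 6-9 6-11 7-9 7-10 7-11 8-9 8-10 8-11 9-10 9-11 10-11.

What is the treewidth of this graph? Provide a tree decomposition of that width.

Every bag has size at most 5, so the width is 5 − 1 = 4 and tw(G) ≤ 4. On the other hand G contains the 5-clique {5, 8, 9, 10, 11}. A clique must lie in a single bag of any decomposition, so no decomposition can have width below 4. Hence tw(G) = 4 exactly.

Treewidth 4.
One optimal decomposition is:
Bags: B1 = {5, 6, 8, 9, 11}  B2 = {5, 8, 9, 10, 11}  B3 = {3, 6, 8, 9, 11}  B4 = {2, 6, 8, 9, 11}  B5 = {5, 7, 9, 10, 11}  B6 = {1, 6, 8, 9, 11}  B7 = {2, 4, 8, 9, 11}
Tree: B1–B2, B1–B3, B1–B4, B2–B5, B3–B6, B4–B7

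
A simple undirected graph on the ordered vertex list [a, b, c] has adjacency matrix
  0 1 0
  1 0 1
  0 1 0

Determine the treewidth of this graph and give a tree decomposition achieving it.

Treewidth 1.
Bags: B1 = {a, b}  B2 = {b, c}
Tree: B1–B2

The largest bag has 2 vertices, giving width 1; this decomposition certifies tw(G) ≤ 1. Since G has at least one edge (e.g. b–a), it is not an edgeless graph, so tw(G) ≥ 1. Combining the bounds, tw(G) = 1.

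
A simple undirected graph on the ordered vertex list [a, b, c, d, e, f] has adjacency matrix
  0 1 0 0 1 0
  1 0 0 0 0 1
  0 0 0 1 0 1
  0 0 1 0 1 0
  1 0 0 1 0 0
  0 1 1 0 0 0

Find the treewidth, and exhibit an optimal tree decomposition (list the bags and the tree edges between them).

Every bag has size at most 3, so the width is 3 − 1 = 2 and tw(G) ≤ 2. Since f–c–d–e–a–b–f is a cycle in G, G is not acyclic. Forests are exactly the graphs of treewidth ≤ 1, so tw(G) ≥ 2. Combining the bounds, tw(G) = 2.

Treewidth 2.
One optimal decomposition is:
Bags: B1 = {c, d, f}  B2 = {d, e, f}  B3 = {a, e, f}  B4 = {a, b, f}
Tree: B1–B2, B2–B3, B3–B4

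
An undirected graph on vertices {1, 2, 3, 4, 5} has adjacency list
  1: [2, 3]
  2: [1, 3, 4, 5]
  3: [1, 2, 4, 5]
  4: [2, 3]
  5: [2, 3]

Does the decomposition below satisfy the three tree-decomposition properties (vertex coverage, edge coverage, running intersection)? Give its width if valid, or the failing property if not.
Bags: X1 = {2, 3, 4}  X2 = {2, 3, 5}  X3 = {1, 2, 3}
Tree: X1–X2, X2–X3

Yes; width 2.

Vertex coverage: the bags together contain {1, 2, 3, 4, 5}, the full vertex set. Edge coverage: each edge of G has both endpoints in at least one bag. Running intersection: for every vertex, the bags containing it form a connected subtree. All three properties hold, so this is a valid tree decomposition of width max|bag| − 1 = 2, and hence tw(G) ≤ 2.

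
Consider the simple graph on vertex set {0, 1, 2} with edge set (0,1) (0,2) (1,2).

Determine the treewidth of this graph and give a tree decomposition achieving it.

A single bag containing all 3 vertices is trivially a valid decomposition of width 2. For the lower bound, the 3 vertices {0, 1, 2} are pairwise adjacent, and any tree decomposition puts a clique entirely inside one bag — forcing width ≥ 2. Therefore the treewidth is 2.

Treewidth 2.
One such decomposition:
Bags: B1 = {0, 1, 2}
Tree: (single bag)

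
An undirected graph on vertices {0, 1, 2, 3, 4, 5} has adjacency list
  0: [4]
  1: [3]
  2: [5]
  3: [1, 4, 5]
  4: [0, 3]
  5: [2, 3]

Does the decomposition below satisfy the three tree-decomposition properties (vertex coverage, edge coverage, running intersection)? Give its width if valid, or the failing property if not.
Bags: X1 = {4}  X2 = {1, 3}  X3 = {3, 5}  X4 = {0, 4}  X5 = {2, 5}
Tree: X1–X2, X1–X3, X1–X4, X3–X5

No — edge (3,4) lies in no bag.

A tree decomposition must satisfy three properties: every vertex lies in some bag; for every edge, both endpoints lie together in some bag; and for every vertex, the bags containing it form a connected subtree. Here edge (3,4) lies in no bag, so the decomposition is invalid.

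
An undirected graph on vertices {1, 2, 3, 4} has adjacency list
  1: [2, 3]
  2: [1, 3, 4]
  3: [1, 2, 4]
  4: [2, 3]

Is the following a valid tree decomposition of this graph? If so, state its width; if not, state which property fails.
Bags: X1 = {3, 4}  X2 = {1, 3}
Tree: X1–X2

A tree decomposition must satisfy three properties: every vertex lies in some bag; for every edge, both endpoints lie together in some bag; and for every vertex, the bags containing it form a connected subtree. Here vertex 2 appears in no bag, so the decomposition is invalid.

No — vertex 2 appears in no bag.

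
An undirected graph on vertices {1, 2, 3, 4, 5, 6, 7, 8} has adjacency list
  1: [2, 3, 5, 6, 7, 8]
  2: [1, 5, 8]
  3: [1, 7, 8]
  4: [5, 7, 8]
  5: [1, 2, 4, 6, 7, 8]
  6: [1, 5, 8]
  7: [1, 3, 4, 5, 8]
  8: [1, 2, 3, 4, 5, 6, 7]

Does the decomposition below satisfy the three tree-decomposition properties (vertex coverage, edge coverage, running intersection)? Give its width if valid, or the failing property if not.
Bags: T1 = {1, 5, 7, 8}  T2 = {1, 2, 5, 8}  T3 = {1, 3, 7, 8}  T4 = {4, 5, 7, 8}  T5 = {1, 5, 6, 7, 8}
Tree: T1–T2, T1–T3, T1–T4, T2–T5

A tree decomposition must satisfy three properties: every vertex lies in some bag; for every edge, both endpoints lie together in some bag; and for every vertex, the bags containing it form a connected subtree. Here bags containing vertex 7 are not connected in the tree, so the decomposition is invalid.

No — bags containing vertex 7 are not connected in the tree.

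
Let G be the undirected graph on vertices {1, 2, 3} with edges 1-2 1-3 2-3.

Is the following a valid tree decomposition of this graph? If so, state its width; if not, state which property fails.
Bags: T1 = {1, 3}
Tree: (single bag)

A tree decomposition must satisfy three properties: every vertex lies in some bag; for every edge, both endpoints lie together in some bag; and for every vertex, the bags containing it form a connected subtree. Here vertex 2 appears in no bag, so the decomposition is invalid.

No — vertex 2 appears in no bag.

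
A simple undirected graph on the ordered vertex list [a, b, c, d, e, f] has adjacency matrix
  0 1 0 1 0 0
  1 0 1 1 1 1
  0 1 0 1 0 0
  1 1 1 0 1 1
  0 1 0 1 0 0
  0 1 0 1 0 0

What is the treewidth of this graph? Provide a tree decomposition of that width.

Treewidth 2.
One optimal decomposition is:
Bags: B1 = {b, d, f}  B2 = {a, b, d}  B3 = {b, d, e}  B4 = {b, c, d}
Tree: B1–B2, B2–B3, B1–B4

Every bag has size at most 3, so the width is 3 − 1 = 2 and tw(G) ≤ 2. Conversely, {b, d, e} is a clique of size 3, and the vertices of any clique must share a bag in every tree decomposition; so some bag has ≥ 3 vertices and tw(G) ≥ 2. Therefore the treewidth is 2.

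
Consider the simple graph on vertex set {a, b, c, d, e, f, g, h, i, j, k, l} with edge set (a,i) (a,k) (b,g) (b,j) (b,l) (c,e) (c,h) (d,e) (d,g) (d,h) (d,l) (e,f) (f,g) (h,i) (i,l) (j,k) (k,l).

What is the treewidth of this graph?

3

A width-3 tree decomposition is:
Bags: B1 = {a, i, j, k}  B2 = {i, j, k, l}  B3 = {b, i, j, l}  B4 = {b, h, i, l}  B5 = {b, d, h, l}  B6 = {b, d, g, h}  B7 = {c, d, g, h}  B8 = {c, d, e, g}  B9 = {c, e, f, g}
Tree: B1–B2, B2–B3, B3–B4, B4–B5, B5–B6, B6–B7, B7–B8, B8–B9
Every bag has size at most 4, so the width is 4 − 1 = 3 and tw(G) ≤ 3. For the lower bound: the 4 vertex sets {a,j,k}, {i}, {l}, {b,d,g,h} are disjoint, each induces a connected subgraph, and every pair is joined by at least one edge of G. Contracting each set to a single vertex therefore yields K_{4} as a minor, and since treewidth is minor-monotone, tw(G) ≥ tw(K_{4}) = 3. Combining the bounds, tw(G) = 3.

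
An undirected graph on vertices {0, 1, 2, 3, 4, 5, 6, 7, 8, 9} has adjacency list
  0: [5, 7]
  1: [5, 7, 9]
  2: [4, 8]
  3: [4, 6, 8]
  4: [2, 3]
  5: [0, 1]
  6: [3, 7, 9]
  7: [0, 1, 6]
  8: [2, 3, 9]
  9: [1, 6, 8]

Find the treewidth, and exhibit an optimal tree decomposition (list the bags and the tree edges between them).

Every bag has size at most 3, so the width is 3 − 1 = 2 and tw(G) ≤ 2. For the lower bound, G contains the cycle 4–2–8–3–4, so G is not a forest; only forests have treewidth ≤ 1, hence tw(G) ≥ 2. Hence tw(G) = 2 exactly.

Treewidth 2.
One optimal decomposition is:
Bags: B1 = {2, 3, 4}  B2 = {2, 3, 8}  B3 = {3, 6, 8}  B4 = {6, 8, 9}  B5 = {6, 7, 9}  B6 = {1, 7, 9}  B7 = {0, 1, 7}  B8 = {0, 1, 5}
Tree: B1–B2, B2–B3, B3–B4, B4–B5, B5–B6, B6–B7, B7–B8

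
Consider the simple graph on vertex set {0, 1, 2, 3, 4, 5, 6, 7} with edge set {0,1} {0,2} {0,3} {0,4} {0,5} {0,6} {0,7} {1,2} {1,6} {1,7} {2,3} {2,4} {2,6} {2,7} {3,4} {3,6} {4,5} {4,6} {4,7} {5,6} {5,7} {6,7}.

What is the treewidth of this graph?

A width-4 tree decomposition is:
Bags: B1 = {0, 2, 4, 6, 7}  B2 = {0, 2, 3, 4, 6}  B3 = {0, 4, 5, 6, 7}  B4 = {0, 1, 2, 6, 7}
Tree: B1–B2, B1–B3, B1–B4
Every bag has size at most 5, so the width is 5 − 1 = 4 and tw(G) ≤ 4. For the lower bound, the 5 vertices {0, 1, 2, 6, 7} are pairwise adjacent, and any tree decomposition puts a clique entirely inside one bag — forcing width ≥ 4. Hence tw(G) = 4 exactly.

4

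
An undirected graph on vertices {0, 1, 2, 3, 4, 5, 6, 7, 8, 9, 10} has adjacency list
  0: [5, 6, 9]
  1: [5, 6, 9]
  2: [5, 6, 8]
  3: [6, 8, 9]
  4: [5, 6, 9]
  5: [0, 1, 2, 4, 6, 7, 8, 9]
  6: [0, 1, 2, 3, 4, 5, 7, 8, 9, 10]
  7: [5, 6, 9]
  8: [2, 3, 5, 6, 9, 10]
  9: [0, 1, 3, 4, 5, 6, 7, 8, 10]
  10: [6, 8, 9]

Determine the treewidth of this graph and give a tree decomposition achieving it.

Treewidth 3.
One such decomposition:
Bags: B1 = {6, 8, 9, 10}  B2 = {5, 6, 8, 9}  B3 = {4, 5, 6, 9}  B4 = {1, 5, 6, 9}  B5 = {5, 6, 7, 9}  B6 = {0, 5, 6, 9}  B7 = {3, 6, 8, 9}  B8 = {2, 5, 6, 8}
Tree: B1–B2, B2–B3, B3–B4, B4–B5, B5–B6, B1–B7, B2–B8

The largest bag has 4 vertices, giving width 3; this decomposition certifies tw(G) ≤ 3. Conversely, {6, 8, 9, 10} is a clique of size 4, and the vertices of any clique must share a bag in every tree decomposition; so some bag has ≥ 4 vertices and tw(G) ≥ 3. Hence tw(G) = 3 exactly.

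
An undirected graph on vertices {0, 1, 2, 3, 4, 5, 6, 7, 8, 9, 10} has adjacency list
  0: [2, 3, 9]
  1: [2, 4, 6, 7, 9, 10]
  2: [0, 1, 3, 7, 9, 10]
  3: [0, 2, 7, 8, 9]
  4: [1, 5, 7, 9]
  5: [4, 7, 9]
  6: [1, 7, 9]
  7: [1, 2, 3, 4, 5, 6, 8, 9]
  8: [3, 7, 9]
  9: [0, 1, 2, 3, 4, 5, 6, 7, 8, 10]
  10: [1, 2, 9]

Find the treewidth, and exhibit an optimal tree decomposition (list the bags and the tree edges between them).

Treewidth 3.
One such decomposition:
Bags: B1 = {1, 2, 7, 9}  B2 = {2, 3, 7, 9}  B3 = {0, 2, 3, 9}  B4 = {1, 2, 9, 10}  B5 = {1, 4, 7, 9}  B6 = {4, 5, 7, 9}  B7 = {1, 6, 7, 9}  B8 = {3, 7, 8, 9}
Tree: B1–B2, B2–B3, B1–B4, B1–B5, B5–B6, B5–B7, B2–B8

Each bag holds 4 vertices, so the decomposition has width 3, which upper-bounds the treewidth. On the other hand G contains the 4-clique {0, 2, 3, 9}. A clique must lie in a single bag of any decomposition, so no decomposition can have width below 3. Therefore the treewidth is 3.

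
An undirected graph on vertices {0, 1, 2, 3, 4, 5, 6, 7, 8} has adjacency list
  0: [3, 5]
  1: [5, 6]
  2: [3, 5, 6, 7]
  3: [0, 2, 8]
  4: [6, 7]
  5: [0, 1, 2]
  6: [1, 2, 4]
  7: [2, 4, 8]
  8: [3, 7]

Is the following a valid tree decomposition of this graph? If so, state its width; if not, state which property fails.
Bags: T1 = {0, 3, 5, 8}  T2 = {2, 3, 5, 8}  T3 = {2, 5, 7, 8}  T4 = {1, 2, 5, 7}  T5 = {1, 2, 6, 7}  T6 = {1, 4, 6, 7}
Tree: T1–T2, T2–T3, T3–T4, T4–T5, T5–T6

Yes; width 3.

Vertex coverage: the bags together contain {0, 1, 2, 3, 4, 5, 6, 7, 8}, the full vertex set. Edge coverage: each edge of G has both endpoints in at least one bag. Running intersection: for every vertex, the bags containing it form a connected subtree. All three properties hold, so this is a valid tree decomposition of width max|bag| − 1 = 3, and hence tw(G) ≤ 3.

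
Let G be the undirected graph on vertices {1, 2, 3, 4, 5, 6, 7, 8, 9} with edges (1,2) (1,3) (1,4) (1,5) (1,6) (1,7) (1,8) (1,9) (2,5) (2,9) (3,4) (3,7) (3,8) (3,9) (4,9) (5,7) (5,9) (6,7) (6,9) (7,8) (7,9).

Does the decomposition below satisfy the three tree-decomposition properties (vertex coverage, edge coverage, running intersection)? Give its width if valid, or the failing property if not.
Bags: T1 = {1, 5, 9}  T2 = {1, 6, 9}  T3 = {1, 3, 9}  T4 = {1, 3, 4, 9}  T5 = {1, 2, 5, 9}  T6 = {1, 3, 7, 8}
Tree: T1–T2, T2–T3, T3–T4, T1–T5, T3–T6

No — edge (7,5) lies in no bag.

A tree decomposition must satisfy three properties: every vertex lies in some bag; for every edge, both endpoints lie together in some bag; and for every vertex, the bags containing it form a connected subtree. Here edge (7,5) lies in no bag, so the decomposition is invalid.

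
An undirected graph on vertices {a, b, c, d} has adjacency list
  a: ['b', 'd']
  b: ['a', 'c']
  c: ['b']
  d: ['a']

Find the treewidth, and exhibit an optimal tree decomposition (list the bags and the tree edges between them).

Every bag has size at most 2, so the width is 2 − 1 = 1 and tw(G) ≤ 1. Since G has at least one edge (e.g. d–a), it is not an edgeless graph, so tw(G) ≥ 1. Therefore the treewidth is 1.

Treewidth 1.
One such decomposition:
Bags: B1 = {a, d}  B2 = {a, b}  B3 = {b, c}
Tree: B1–B2, B2–B3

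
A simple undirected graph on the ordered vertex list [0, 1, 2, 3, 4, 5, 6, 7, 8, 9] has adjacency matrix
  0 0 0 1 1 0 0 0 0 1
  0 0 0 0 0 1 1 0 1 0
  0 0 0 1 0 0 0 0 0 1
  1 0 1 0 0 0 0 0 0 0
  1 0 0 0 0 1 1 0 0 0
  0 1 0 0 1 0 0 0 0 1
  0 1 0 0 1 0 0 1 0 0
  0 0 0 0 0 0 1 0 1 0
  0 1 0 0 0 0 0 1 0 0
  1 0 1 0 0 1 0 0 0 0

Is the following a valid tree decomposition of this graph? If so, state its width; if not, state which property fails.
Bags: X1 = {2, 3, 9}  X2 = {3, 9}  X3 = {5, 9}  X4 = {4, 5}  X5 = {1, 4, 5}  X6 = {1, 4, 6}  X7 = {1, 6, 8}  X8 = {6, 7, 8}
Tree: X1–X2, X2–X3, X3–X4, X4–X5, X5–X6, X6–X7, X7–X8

No — vertex 0 appears in no bag.

A tree decomposition must satisfy three properties: every vertex lies in some bag; for every edge, both endpoints lie together in some bag; and for every vertex, the bags containing it form a connected subtree. Here vertex 0 appears in no bag, so the decomposition is invalid.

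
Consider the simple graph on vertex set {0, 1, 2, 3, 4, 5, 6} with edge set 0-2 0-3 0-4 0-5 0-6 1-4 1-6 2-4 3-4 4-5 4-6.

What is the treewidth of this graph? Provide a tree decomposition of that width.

The largest bag has 3 vertices, giving width 2; this decomposition certifies tw(G) ≤ 2. Conversely, {0, 2, 4} is a clique of size 3, and the vertices of any clique must share a bag in every tree decomposition; so some bag has ≥ 3 vertices and tw(G) ≥ 2. Therefore the treewidth is 2.

Treewidth 2.
Bags: B1 = {0, 3, 4}  B2 = {0, 2, 4}  B3 = {0, 4, 6}  B4 = {0, 4, 5}  B5 = {1, 4, 6}
Tree: B1–B2, B1–B3, B3–B4, B3–B5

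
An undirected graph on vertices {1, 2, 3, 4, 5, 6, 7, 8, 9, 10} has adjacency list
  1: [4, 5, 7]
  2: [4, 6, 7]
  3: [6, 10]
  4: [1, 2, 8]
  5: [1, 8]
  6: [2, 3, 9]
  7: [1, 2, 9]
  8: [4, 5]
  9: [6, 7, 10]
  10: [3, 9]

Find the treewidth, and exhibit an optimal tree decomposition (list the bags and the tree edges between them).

The largest bag has 3 vertices, giving width 2; this decomposition certifies tw(G) ≤ 2. Since 8–5–1–4–8 is a cycle in G, G is not acyclic. Forests are exactly the graphs of treewidth ≤ 1, so tw(G) ≥ 2. The upper and lower bounds meet at 2, so that is the treewidth.

Treewidth 2.
One such decomposition:
Bags: B1 = {4, 5, 8}  B2 = {1, 4, 5}  B3 = {1, 2, 4}  B4 = {1, 2, 7}  B5 = {2, 6, 7}  B6 = {6, 7, 9}  B7 = {3, 6, 9}  B8 = {3, 9, 10}
Tree: B1–B2, B2–B3, B3–B4, B4–B5, B5–B6, B6–B7, B7–B8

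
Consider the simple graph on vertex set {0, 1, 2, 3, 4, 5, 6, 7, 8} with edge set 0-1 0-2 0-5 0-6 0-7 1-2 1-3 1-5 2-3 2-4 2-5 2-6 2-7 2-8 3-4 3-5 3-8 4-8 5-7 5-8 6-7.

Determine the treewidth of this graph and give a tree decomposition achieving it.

Treewidth 3.
One such decomposition:
Bags: B1 = {0, 1, 2, 5}  B2 = {1, 2, 3, 5}  B3 = {0, 2, 5, 7}  B4 = {2, 3, 5, 8}  B5 = {2, 3, 4, 8}  B6 = {0, 2, 6, 7}
Tree: B1–B2, B1–B3, B2–B4, B4–B5, B3–B6

Every bag has size at most 4, so the width is 4 − 1 = 3 and tw(G) ≤ 3. For the lower bound, the 4 vertices {2, 3, 4, 8} are pairwise adjacent, and any tree decomposition puts a clique entirely inside one bag — forcing width ≥ 3. Hence tw(G) = 3 exactly.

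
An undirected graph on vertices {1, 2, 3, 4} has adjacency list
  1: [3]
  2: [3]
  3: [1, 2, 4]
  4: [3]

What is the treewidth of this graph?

1

A width-1 tree decomposition is:
Bags: B1 = {3, 4}  B2 = {2, 3}  B3 = {1, 3}
Tree: B1–B2, B2–B3
Every bag has size at most 2, so the width is 2 − 1 = 1 and tw(G) ≤ 1. G has an edge, so its treewidth is at least 1. Therefore the treewidth is 1.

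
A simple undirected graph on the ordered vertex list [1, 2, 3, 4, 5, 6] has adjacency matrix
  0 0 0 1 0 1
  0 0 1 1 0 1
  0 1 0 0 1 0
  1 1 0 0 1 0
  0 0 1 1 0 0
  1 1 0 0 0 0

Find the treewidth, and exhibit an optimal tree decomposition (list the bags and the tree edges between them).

The largest bag has 3 vertices, giving width 2; this decomposition certifies tw(G) ≤ 2. Since 1–6–2–4–1 is a cycle in G, G is not acyclic. Forests are exactly the graphs of treewidth ≤ 1, so tw(G) ≥ 2. Combining the bounds, tw(G) = 2.

Treewidth 2.
Bags: B1 = {1, 4, 6}  B2 = {2, 4, 6}  B3 = {2, 4, 5}  B4 = {2, 3, 5}
Tree: B1–B2, B2–B3, B3–B4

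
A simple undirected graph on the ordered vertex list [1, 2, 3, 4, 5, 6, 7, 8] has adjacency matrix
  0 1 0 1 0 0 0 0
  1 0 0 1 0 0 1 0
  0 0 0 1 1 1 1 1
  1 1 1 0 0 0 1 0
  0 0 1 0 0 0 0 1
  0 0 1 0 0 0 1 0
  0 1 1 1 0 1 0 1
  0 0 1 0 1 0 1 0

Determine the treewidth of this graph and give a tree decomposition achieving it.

The largest bag has 3 vertices, giving width 2; this decomposition certifies tw(G) ≤ 2. Conversely, {1, 2, 4} is a clique of size 3, and the vertices of any clique must share a bag in every tree decomposition; so some bag has ≥ 3 vertices and tw(G) ≥ 2. The upper and lower bounds meet at 2, so that is the treewidth.

Treewidth 2.
Bags: B1 = {3, 4, 7}  B2 = {3, 6, 7}  B3 = {2, 4, 7}  B4 = {3, 7, 8}  B5 = {1, 2, 4}  B6 = {3, 5, 8}
Tree: B1–B2, B1–B3, B2–B4, B3–B5, B4–B6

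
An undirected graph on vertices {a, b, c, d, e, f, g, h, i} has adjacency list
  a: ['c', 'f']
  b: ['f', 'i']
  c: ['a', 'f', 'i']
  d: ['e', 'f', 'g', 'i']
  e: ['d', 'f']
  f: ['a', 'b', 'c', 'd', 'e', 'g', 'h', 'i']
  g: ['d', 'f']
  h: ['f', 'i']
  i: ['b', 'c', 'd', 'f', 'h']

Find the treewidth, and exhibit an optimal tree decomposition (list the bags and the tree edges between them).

Treewidth 2.
One such decomposition:
Bags: B1 = {f, h, i}  B2 = {b, f, i}  B3 = {d, f, i}  B4 = {c, f, i}  B5 = {d, f, g}  B6 = {a, c, f}  B7 = {d, e, f}
Tree: B1–B2, B2–B3, B1–B4, B3–B5, B4–B6, B3–B7

The largest bag has 3 vertices, giving width 2; this decomposition certifies tw(G) ≤ 2. On the other hand G contains the 3-clique {d, f, g}. A clique must lie in a single bag of any decomposition, so no decomposition can have width below 2. Combining the bounds, tw(G) = 2.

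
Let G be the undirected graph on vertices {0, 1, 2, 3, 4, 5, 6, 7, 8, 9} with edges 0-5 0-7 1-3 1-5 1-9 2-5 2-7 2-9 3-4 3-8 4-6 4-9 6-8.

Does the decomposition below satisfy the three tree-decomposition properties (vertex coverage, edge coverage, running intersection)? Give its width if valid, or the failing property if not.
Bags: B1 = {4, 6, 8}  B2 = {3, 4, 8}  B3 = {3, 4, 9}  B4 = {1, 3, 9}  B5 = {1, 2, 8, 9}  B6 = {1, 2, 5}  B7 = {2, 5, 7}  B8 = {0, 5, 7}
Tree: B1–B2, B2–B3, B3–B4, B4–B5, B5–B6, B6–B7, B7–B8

A tree decomposition must satisfy three properties: every vertex lies in some bag; for every edge, both endpoints lie together in some bag; and for every vertex, the bags containing it form a connected subtree. Here bags containing vertex 8 are not connected in the tree, so the decomposition is invalid.

No — bags containing vertex 8 are not connected in the tree.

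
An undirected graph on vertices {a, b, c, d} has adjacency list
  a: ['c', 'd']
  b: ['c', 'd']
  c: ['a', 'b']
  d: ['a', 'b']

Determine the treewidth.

A width-2 tree decomposition is:
Bags: B1 = {a, c, d}  B2 = {b, c, d}
Tree: B1–B2
Each bag holds 3 vertices, so the decomposition has width 2, which upper-bounds the treewidth. The edges d–a–c–b–d form a cycle, so G is not a tree and its treewidth is at least 2. The upper and lower bounds meet at 2, so that is the treewidth.

2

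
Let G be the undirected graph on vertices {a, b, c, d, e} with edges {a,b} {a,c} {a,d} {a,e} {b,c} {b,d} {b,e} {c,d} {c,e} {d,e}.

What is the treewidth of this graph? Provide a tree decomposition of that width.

With just one bag of size 5, the width is 5 − 1 = 4, so tw(G) ≤ 4. On the other hand G contains the 5-clique {a, b, c, d, e}. A clique must lie in a single bag of any decomposition, so no decomposition can have width below 4. The upper and lower bounds meet at 4, so that is the treewidth.

Treewidth 4.
One such decomposition:
Bags: B1 = {a, b, c, d, e}
Tree: (single bag)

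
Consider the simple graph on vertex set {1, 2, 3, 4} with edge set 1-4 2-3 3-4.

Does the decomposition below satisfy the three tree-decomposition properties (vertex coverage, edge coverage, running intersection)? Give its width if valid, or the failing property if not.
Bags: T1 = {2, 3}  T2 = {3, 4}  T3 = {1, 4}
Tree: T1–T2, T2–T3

Vertex coverage: the bags together contain {1, 2, 3, 4}, the full vertex set. Edge coverage: each edge of G has both endpoints in at least one bag. Running intersection: for every vertex, the bags containing it form a connected subtree. All three properties hold, so this is a valid tree decomposition of width max|bag| − 1 = 1, and hence tw(G) ≤ 1.

Yes; width 1.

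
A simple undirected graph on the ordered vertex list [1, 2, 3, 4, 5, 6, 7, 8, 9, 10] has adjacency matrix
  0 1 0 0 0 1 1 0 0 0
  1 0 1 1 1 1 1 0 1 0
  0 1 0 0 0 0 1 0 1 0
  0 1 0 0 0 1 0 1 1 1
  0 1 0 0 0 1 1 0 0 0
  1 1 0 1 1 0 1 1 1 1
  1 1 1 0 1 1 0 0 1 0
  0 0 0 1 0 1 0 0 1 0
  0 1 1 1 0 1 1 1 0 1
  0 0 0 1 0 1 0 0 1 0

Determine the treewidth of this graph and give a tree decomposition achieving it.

Every bag has size at most 4, so the width is 4 − 1 = 3 and tw(G) ≤ 3. On the other hand G contains the 4-clique {2, 3, 7, 9}. A clique must lie in a single bag of any decomposition, so no decomposition can have width below 3. Hence tw(G) = 3 exactly.

Treewidth 3.
One optimal decomposition is:
Bags: B1 = {2, 6, 7, 9}  B2 = {2, 4, 6, 9}  B3 = {2, 5, 6, 7}  B4 = {1, 2, 6, 7}  B5 = {4, 6, 9, 10}  B6 = {4, 6, 8, 9}  B7 = {2, 3, 7, 9}
Tree: B1–B2, B1–B3, B1–B4, B2–B5, B5–B6, B1–B7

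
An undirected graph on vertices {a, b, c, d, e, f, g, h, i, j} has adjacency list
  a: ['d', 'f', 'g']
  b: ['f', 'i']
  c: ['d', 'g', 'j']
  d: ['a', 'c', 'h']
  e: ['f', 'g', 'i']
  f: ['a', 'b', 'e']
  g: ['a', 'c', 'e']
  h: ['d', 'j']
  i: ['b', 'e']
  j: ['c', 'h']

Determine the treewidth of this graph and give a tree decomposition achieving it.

Each bag holds 3 vertices, so the decomposition has width 2, which upper-bounds the treewidth. For the lower bound, G contains the cycle j–h–d–c–j, so G is not a forest; only forests have treewidth ≤ 1, hence tw(G) ≥ 2. Hence tw(G) = 2 exactly.

Treewidth 2.
Bags: B1 = {c, h, j}  B2 = {c, d, h}  B3 = {c, d, g}  B4 = {a, d, g}  B5 = {a, e, g}  B6 = {a, e, f}  B7 = {e, f, i}  B8 = {b, f, i}
Tree: B1–B2, B2–B3, B3–B4, B4–B5, B5–B6, B6–B7, B7–B8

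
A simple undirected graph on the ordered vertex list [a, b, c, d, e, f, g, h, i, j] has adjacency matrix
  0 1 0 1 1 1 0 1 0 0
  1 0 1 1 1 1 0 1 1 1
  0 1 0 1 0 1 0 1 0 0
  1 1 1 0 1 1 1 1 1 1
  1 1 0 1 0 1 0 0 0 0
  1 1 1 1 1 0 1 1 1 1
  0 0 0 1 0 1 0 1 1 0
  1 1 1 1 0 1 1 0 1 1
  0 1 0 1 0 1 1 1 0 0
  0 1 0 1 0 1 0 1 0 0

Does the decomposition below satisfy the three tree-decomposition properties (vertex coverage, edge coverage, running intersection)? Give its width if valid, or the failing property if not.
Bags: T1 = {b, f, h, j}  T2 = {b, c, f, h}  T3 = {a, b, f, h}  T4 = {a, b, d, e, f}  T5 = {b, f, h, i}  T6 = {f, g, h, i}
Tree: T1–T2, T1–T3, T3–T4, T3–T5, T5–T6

No — edge (d,j) lies in no bag.

A tree decomposition must satisfy three properties: every vertex lies in some bag; for every edge, both endpoints lie together in some bag; and for every vertex, the bags containing it form a connected subtree. Here edge (d,j) lies in no bag, so the decomposition is invalid.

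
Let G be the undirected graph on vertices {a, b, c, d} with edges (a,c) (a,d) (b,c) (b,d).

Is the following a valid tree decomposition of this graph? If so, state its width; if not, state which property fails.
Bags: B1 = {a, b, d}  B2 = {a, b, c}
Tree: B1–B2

Yes; width 2.

Every vertex of G appears in some bag (union = {a, b, c, d}); every edge is covered by a bag; and for each vertex v the set of bags containing v is connected in the bag tree. The decomposition is therefore valid. The largest bag has 3 vertices, so the width is 2.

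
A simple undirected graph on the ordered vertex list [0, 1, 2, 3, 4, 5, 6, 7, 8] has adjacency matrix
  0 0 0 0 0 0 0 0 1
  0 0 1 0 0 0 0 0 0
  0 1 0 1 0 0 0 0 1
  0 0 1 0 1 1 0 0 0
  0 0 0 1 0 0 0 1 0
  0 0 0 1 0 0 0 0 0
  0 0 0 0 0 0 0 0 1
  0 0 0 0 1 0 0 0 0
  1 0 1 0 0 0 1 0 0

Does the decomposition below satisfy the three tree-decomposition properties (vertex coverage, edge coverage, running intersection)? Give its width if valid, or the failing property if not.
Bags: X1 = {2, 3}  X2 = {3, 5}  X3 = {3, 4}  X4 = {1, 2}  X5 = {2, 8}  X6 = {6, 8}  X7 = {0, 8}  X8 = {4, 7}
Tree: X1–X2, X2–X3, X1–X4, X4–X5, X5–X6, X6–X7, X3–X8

Vertex coverage: the bags together contain {0, 1, 2, 3, 4, 5, 6, 7, 8}, the full vertex set. Edge coverage: each edge of G has both endpoints in at least one bag. Running intersection: for every vertex, the bags containing it form a connected subtree. All three properties hold, so this is a valid tree decomposition of width max|bag| − 1 = 1, and hence tw(G) ≤ 1.

Yes; width 1.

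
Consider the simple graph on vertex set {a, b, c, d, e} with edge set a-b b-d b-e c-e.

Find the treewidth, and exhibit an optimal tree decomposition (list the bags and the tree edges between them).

Treewidth 1.
One such decomposition:
Bags: B1 = {a, b}  B2 = {b, d}  B3 = {b, e}  B4 = {c, e}
Tree: B1–B2, B1–B3, B3–B4

Every bag has size at most 2, so the width is 2 − 1 = 1 and tw(G) ≤ 1. Since G has at least one edge (e.g. b–a), it is not an edgeless graph, so tw(G) ≥ 1. The upper and lower bounds meet at 1, so that is the treewidth.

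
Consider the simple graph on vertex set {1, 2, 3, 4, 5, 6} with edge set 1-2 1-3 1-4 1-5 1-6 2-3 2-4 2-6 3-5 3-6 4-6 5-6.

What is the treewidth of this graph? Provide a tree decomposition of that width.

Every bag has size at most 4, so the width is 4 − 1 = 3 and tw(G) ≤ 3. For the lower bound, the 4 vertices {1, 2, 3, 6} are pairwise adjacent, and any tree decomposition puts a clique entirely inside one bag — forcing width ≥ 3. Therefore the treewidth is 3.

Treewidth 3.
One such decomposition:
Bags: B1 = {1, 2, 3, 6}  B2 = {1, 3, 5, 6}  B3 = {1, 2, 4, 6}
Tree: B1–B2, B1–B3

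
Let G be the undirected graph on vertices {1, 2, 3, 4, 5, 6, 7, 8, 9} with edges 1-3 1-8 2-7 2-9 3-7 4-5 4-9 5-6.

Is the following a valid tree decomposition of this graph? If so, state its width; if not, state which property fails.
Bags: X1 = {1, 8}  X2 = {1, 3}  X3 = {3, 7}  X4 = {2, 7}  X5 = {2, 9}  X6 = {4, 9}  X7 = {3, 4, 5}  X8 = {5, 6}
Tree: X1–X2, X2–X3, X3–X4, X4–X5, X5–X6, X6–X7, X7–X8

No — bags containing vertex 3 are not connected in the tree.

A tree decomposition must satisfy three properties: every vertex lies in some bag; for every edge, both endpoints lie together in some bag; and for every vertex, the bags containing it form a connected subtree. Here bags containing vertex 3 are not connected in the tree, so the decomposition is invalid.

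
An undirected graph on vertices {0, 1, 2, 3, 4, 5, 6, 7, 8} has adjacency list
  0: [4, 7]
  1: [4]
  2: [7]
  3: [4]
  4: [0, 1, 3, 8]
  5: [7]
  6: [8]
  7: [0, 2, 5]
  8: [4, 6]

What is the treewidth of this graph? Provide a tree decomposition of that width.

Each bag holds 2 vertices, so the decomposition has width 1, which upper-bounds the treewidth. G has an edge, so its treewidth is at least 1. Therefore the treewidth is 1.

Treewidth 1.
Bags: B1 = {0, 4}  B2 = {4, 8}  B3 = {0, 7}  B4 = {5, 7}  B5 = {1, 4}  B6 = {2, 7}  B7 = {3, 4}  B8 = {6, 8}
Tree: B1–B2, B1–B3, B3–B4, B2–B5, B4–B6, B5–B7, B2–B8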